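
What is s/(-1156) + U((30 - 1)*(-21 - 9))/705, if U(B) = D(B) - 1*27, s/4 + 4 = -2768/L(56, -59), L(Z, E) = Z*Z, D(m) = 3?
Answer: -228257/13311340 ≈ -0.017148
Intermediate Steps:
L(Z, E) = Z²
s = -957/49 (s = -16 + 4*(-2768/(56²)) = -16 + 4*(-2768/3136) = -16 + 4*(-2768*1/3136) = -16 + 4*(-173/196) = -16 - 173/49 = -957/49 ≈ -19.531)
U(B) = -24 (U(B) = 3 - 1*27 = 3 - 27 = -24)
s/(-1156) + U((30 - 1)*(-21 - 9))/705 = -957/49/(-1156) - 24/705 = -957/49*(-1/1156) - 24*1/705 = 957/56644 - 8/235 = -228257/13311340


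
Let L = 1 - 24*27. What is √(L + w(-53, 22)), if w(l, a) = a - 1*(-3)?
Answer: I*√622 ≈ 24.94*I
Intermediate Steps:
w(l, a) = 3 + a (w(l, a) = a + 3 = 3 + a)
L = -647 (L = 1 - 648 = -647)
√(L + w(-53, 22)) = √(-647 + (3 + 22)) = √(-647 + 25) = √(-622) = I*√622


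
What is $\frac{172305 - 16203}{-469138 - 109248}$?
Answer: $- \frac{78051}{289193} \approx -0.26989$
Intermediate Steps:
$\frac{172305 - 16203}{-469138 - 109248} = \frac{156102}{-578386} = 156102 \left(- \frac{1}{578386}\right) = - \frac{78051}{289193}$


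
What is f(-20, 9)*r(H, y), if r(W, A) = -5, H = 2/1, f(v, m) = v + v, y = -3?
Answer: 200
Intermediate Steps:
f(v, m) = 2*v
H = 2 (H = 2*1 = 2)
f(-20, 9)*r(H, y) = (2*(-20))*(-5) = -40*(-5) = 200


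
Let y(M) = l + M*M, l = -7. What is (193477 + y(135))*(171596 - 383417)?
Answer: -44841446595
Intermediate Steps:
y(M) = -7 + M² (y(M) = -7 + M*M = -7 + M²)
(193477 + y(135))*(171596 - 383417) = (193477 + (-7 + 135²))*(171596 - 383417) = (193477 + (-7 + 18225))*(-211821) = (193477 + 18218)*(-211821) = 211695*(-211821) = -44841446595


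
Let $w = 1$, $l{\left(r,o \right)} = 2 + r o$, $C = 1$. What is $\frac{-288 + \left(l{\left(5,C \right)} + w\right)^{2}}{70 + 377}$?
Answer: $- \frac{224}{447} \approx -0.50112$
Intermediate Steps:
$l{\left(r,o \right)} = 2 + o r$
$\frac{-288 + \left(l{\left(5,C \right)} + w\right)^{2}}{70 + 377} = \frac{-288 + \left(\left(2 + 1 \cdot 5\right) + 1\right)^{2}}{70 + 377} = \frac{-288 + \left(\left(2 + 5\right) + 1\right)^{2}}{447} = \left(-288 + \left(7 + 1\right)^{2}\right) \frac{1}{447} = \left(-288 + 8^{2}\right) \frac{1}{447} = \left(-288 + 64\right) \frac{1}{447} = \left(-224\right) \frac{1}{447} = - \frac{224}{447}$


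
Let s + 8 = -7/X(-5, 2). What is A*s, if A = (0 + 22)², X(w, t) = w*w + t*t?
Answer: -115676/29 ≈ -3988.8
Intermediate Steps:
X(w, t) = t² + w² (X(w, t) = w² + t² = t² + w²)
A = 484 (A = 22² = 484)
s = -239/29 (s = -8 - 7/(2² + (-5)²) = -8 - 7/(4 + 25) = -8 - 7/29 = -239/29 ≈ -8.2414)
A*s = 484*(-239/29) = -115676/29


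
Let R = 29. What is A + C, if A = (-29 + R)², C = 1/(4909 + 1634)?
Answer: 1/6543 ≈ 0.00015284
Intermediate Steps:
C = 1/6543 ≈ 0.00015284
A = 0 (A = (-29 + 29)² = 0² = 0)
A + C = 0 + 1/6543 = 1/6543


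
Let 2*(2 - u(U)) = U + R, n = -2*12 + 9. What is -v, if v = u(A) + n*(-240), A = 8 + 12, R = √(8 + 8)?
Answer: -3590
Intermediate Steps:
R = 4 (R = √16 = 4)
A = 20
n = -15 (n = -24 + 9 = -15)
u(U) = -U/2 (u(U) = 2 - (U + 4)/2 = 2 - (4 + U)/2 = 2 + (-2 - U/2) = -U/2)
v = 3590 (v = -½*20 - 15*(-240) = -10 + 3600 = 3590)
-v = -1*3590 = -3590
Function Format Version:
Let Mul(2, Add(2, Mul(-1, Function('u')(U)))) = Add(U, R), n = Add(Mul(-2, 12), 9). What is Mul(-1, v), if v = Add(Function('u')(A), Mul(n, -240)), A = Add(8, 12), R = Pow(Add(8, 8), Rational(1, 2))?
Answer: -3590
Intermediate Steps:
R = 4 (R = Pow(16, Rational(1, 2)) = 4)
A = 20
n = -15 (n = Add(-24, 9) = -15)
Function('u')(U) = Mul(Rational(-1, 2), U) (Function('u')(U) = Add(2, Mul(Rational(-1, 2), Add(U, 4))) = Add(2, Mul(Rational(-1, 2), Add(4, U))) = Add(2, Add(-2, Mul(Rational(-1, 2), U))) = Mul(Rational(-1, 2), U))
v = 3590 (v = Add(Mul(Rational(-1, 2), 20), Mul(-15, -240)) = Add(-10, 3600) = 3590)
Mul(-1, v) = Mul(-1, 3590) = -3590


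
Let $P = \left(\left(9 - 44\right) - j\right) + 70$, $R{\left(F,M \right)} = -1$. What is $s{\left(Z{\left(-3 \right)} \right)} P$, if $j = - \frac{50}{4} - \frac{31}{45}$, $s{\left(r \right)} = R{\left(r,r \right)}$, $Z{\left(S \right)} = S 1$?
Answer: $- \frac{4337}{90} \approx -48.189$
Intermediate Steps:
$Z{\left(S \right)} = S$
$s{\left(r \right)} = -1$
$j = - \frac{1187}{90}$ ($j = \left(-50\right) \frac{1}{4} - \frac{31}{45} = - \frac{25}{2} - \frac{31}{45} = - \frac{1187}{90} \approx -13.189$)
$P = \frac{4337}{90}$ ($P = \left(\left(9 - 44\right) - - \frac{1187}{90}\right) + 70 = \left(-35 + \frac{1187}{90}\right) + 70 = - \frac{1963}{90} + 70 = \frac{4337}{90} \approx 48.189$)
$s{\left(Z{\left(-3 \right)} \right)} P = \left(-1\right) \frac{4337}{90} = - \frac{4337}{90}$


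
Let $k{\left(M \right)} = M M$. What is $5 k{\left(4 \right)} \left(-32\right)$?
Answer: $-2560$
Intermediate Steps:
$k{\left(M \right)} = M^{2}$
$5 k{\left(4 \right)} \left(-32\right) = 5 \cdot 4^{2} \left(-32\right) = 5 \cdot 16 \left(-32\right) = 80 \left(-32\right) = -2560$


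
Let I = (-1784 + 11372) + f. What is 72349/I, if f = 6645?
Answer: 72349/16233 ≈ 4.4569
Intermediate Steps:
I = 16233 (I = (-1784 + 11372) + 6645 = 9588 + 6645 = 16233)
72349/I = 72349/16233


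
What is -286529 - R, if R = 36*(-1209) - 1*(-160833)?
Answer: -403838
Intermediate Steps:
R = 117309 (R = -43524 + 160833 = 117309)
-286529 - R = -286529 - 1*117309 = -286529 - 117309 = -403838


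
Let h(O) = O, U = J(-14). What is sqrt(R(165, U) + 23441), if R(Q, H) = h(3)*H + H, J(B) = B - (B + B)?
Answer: sqrt(23497) ≈ 153.29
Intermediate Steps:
J(B) = -B (J(B) = B - 2*B = -B)
U = 14 (U = -1*(-14) = 14)
R(Q, H) = 4*H (R(Q, H) = 3*H + H = 4*H)
sqrt(R(165, U) + 23441) = sqrt(4*14 + 23441) = sqrt(56 + 23441) = sqrt(23497)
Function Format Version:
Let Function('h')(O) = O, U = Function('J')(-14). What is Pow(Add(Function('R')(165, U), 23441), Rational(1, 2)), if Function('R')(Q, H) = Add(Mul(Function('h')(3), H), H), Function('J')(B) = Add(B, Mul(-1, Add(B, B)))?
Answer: Pow(23497, Rational(1, 2)) ≈ 153.29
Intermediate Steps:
Function('J')(B) = Mul(-1, B) (Function('J')(B) = Add(B, Mul(-1, Mul(2, B))) = Add(B, Mul(-2, B)) = Mul(-1, B))
U = 14 (U = Mul(-1, -14) = 14)
Function('R')(Q, H) = Mul(4, H) (Function('R')(Q, H) = Add(Mul(3, H), H) = Mul(4, H))
Pow(Add(Function('R')(165, U), 23441), Rational(1, 2)) = Pow(Add(Mul(4, 14), 23441), Rational(1, 2)) = Pow(Add(56, 23441), Rational(1, 2)) = Pow(23497, Rational(1, 2))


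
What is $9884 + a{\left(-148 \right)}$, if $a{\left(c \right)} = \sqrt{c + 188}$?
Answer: $9884 + 2 \sqrt{10} \approx 9890.3$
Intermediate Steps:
$a{\left(c \right)} = \sqrt{188 + c}$
$9884 + a{\left(-148 \right)} = 9884 + \sqrt{188 - 148} = 9884 + \sqrt{40} = 9884 + 2 \sqrt{10}$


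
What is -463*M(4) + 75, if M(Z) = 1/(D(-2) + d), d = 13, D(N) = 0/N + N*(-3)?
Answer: 962/19 ≈ 50.632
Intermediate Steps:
D(N) = -3*N (D(N) = 0 - 3*N = -3*N)
M(Z) = 1/19 (M(Z) = 1/(-3*(-2) + 13) = 1/(6 + 13) = 1/19)
-463*M(4) + 75 = -463*1/19 + 75 = -463/19 + 75 = 962/19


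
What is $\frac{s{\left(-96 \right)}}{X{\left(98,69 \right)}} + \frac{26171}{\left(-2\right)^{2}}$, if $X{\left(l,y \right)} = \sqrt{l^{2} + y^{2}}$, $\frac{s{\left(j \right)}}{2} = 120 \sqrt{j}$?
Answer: $\frac{26171}{4} + \frac{192 i \sqrt{510}}{221} \approx 6542.8 + 19.62 i$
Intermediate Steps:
$s{\left(j \right)} = 240 \sqrt{j}$ ($s{\left(j \right)} = 2 \cdot 120 \sqrt{j} = 240 \sqrt{j}$)
$\frac{s{\left(-96 \right)}}{X{\left(98,69 \right)}} + \frac{26171}{\left(-2\right)^{2}} = \frac{240 \sqrt{-96}}{\sqrt{98^{2} + 69^{2}}} + \frac{26171}{\left(-2\right)^{2}} = \frac{240 \cdot 4 i \sqrt{6}}{\sqrt{9604 + 4761}} + \frac{26171}{4} = \frac{960 i \sqrt{6}}{\sqrt{14365}} + 26171 \cdot \frac{1}{4} = \frac{960 i \sqrt{6}}{13 \sqrt{85}} + \frac{26171}{4} = 960 i \sqrt{6} \frac{\sqrt{85}}{1105} + \frac{26171}{4} = \frac{192 i \sqrt{510}}{221} + \frac{26171}{4} = \frac{26171}{4} + \frac{192 i \sqrt{510}}{221}$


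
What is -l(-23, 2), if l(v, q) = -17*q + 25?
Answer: 9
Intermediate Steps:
l(v, q) = 25 - 17*q
-l(-23, 2) = -(25 - 17*2) = -(25 - 34) = -1*(-9) = 9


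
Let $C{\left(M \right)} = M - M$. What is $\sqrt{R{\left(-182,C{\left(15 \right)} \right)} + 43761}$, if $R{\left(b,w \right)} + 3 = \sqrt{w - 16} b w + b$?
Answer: $2 \sqrt{10894} \approx 208.75$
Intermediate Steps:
$C{\left(M \right)} = 0$
$R{\left(b,w \right)} = -3 + b + b w \sqrt{-16 + w}$ ($R{\left(b,w \right)} = -3 + \left(\sqrt{w - 16} b w + b\right) = -3 + \left(\sqrt{-16 + w} b w + b\right) = -3 + \left(b \sqrt{-16 + w} w + b\right) = -3 + \left(b w \sqrt{-16 + w} + b\right) = -3 + \left(b + b w \sqrt{-16 + w}\right) = -3 + b + b w \sqrt{-16 + w}$)
$\sqrt{R{\left(-182,C{\left(15 \right)} \right)} + 43761} = \sqrt{\left(-3 - 182 - 0 \sqrt{-16 + 0}\right) + 43761} = \sqrt{\left(-3 - 182 - 0 \sqrt{-16}\right) + 43761} = \sqrt{\left(-3 - 182 - 0 \cdot 4 i\right) + 43761} = \sqrt{\left(-3 - 182 + 0\right) + 43761} = \sqrt{-185 + 43761} = \sqrt{43576} = 2 \sqrt{10894}$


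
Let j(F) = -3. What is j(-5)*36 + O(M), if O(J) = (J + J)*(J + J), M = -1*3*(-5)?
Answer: 792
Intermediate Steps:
M = 15 (M = -3*(-5) = 15)
O(J) = 4*J² (O(J) = (2*J)*(2*J) = 4*J²)
j(-5)*36 + O(M) = -3*36 + 4*15² = -108 + 4*225 = -108 + 900 = 792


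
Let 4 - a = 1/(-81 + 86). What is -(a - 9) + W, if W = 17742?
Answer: 88736/5 ≈ 17747.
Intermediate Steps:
a = 19/5 (a = 4 - 1/(-81 + 86) = 4 - 1/5 = 4 - 1*⅕ = 4 - ⅕ = 19/5 ≈ 3.8000)
-(a - 9) + W = -(19/5 - 9) + 17742 = -1*(-26/5) + 17742 = 26/5 + 17742 = 88736/5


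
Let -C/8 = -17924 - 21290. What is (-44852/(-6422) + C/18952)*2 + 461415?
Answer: 3510276932181/7606859 ≈ 4.6146e+5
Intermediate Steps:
C = 313712 (C = -8*(-17924 - 21290) = -8*(-39214) = 313712)
(-44852/(-6422) + C/18952)*2 + 461415 = (-44852/(-6422) + 313712/18952)*2 + 461415 = (-44852*(-1/6422) + 313712*(1/18952))*2 + 461415 = (22426/3211 + 39214/2369)*2 + 461415 = (179043348/7606859)*2 + 461415 = 358086696/7606859 + 461415 = 3510276932181/7606859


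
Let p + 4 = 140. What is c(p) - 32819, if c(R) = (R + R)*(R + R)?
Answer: 41165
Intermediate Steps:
p = 136 (p = -4 + 140 = 136)
c(R) = 4*R² (c(R) = (2*R)*(2*R) = 4*R²)
c(p) - 32819 = 4*136² - 32819 = 4*18496 - 32819 = 73984 - 32819 = 41165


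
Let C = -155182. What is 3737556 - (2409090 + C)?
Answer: 1483648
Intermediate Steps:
3737556 - (2409090 + C) = 3737556 - (2409090 - 155182) = 3737556 - 1*2253908 = 3737556 - 2253908 = 1483648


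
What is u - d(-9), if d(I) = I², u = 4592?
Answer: 4511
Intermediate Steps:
u - d(-9) = 4592 - 1*(-9)² = 4592 - 1*81 = 4592 - 81 = 4511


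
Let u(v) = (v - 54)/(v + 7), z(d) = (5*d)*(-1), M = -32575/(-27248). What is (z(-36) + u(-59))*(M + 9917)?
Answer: 2560087637743/1416896 ≈ 1.8068e+6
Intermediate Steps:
M = 32575/27248 (M = -32575*(-1/27248) = 32575/27248 ≈ 1.1955)
z(d) = -5*d
u(v) = (-54 + v)/(7 + v)
(z(-36) + u(-59))*(M + 9917) = (-5*(-36) + (-54 - 59)/(7 - 59))*(32575/27248 + 9917) = (180 - 113/(-52))*(270250991/27248) = (180 - 1/52*(-113))*(270250991/27248) = (180 + 113/52)*(270250991/27248) = (9473/52)*(270250991/27248) = 2560087637743/1416896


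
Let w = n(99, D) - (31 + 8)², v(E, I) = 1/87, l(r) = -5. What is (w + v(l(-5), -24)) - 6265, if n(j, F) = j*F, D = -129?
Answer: -1788458/87 ≈ -20557.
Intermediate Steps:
n(j, F) = F*j
v(E, I) = 1/87
w = -14292 (w = -129*99 - (31 + 8)² = -12771 - 1*39² = -12771 - 1*1521 = -12771 - 1521 = -14292)
(w + v(l(-5), -24)) - 6265 = (-14292 + 1/87) - 6265 = -1243403/87 - 6265 = -1788458/87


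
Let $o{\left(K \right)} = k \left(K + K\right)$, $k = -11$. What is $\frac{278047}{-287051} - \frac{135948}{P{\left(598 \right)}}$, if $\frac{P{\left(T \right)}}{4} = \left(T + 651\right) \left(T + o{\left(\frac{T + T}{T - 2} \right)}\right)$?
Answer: $- \frac{10037545694195}{9862352436092} \approx -1.0178$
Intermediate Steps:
$o{\left(K \right)} = - 22 K$ ($o{\left(K \right)} = - 11 \left(K + K\right) = - 11 \cdot 2 K = - 22 K$)
$P{\left(T \right)} = 4 \left(651 + T\right) \left(T - \frac{44 T}{-2 + T}\right)$ ($P{\left(T \right)} = 4 \left(T + 651\right) \left(T - 22 \frac{T + T}{T - 2}\right) = 4 \left(651 + T\right) \left(T - 22 \frac{2 T}{-2 + T}\right) = 4 \left(651 + T\right) \left(T - \frac{44 T}{-2 + T}\right)$)
$\frac{278047}{-287051} - \frac{135948}{P{\left(598 \right)}} = \frac{278047}{-287051} - \frac{135948}{4 \cdot 598 \frac{1}{-2 + 598} \left(-29946 + 598^{2} + 605 \cdot 598\right)} = 278047 \left(- \frac{1}{287051}\right) - \frac{135948}{4 \cdot 598 \cdot \frac{1}{596} \left(-29946 + 357604 + 361790\right)} = - \frac{278047}{287051} - \frac{135948}{4 \cdot 598 \cdot \frac{1}{596} \cdot 689448} = - \frac{278047}{287051} - \frac{135948}{\frac{412289904}{149}} = - \frac{278047}{287051} - \frac{1688021}{34357492} = - \frac{10037545694195}{9862352436092}$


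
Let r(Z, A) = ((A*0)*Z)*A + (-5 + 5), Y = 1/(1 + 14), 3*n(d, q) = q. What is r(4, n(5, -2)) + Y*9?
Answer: ⅗ ≈ 0.60000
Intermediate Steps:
n(d, q) = q/3
Y = 1/15 ≈ 0.066667
r(Z, A) = 0 (r(Z, A) = (0*Z)*A + 0 = 0*A + 0 = 0 + 0 = 0)
r(4, n(5, -2)) + Y*9 = 0 + (1/15)*9 = 0 + ⅗ = ⅗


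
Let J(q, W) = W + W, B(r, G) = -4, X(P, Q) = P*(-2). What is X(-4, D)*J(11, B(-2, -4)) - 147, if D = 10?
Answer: -211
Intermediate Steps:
X(P, Q) = -2*P
J(q, W) = 2*W
X(-4, D)*J(11, B(-2, -4)) - 147 = (-2*(-4))*(2*(-4)) - 147 = 8*(-8) - 147 = -64 - 147 = -211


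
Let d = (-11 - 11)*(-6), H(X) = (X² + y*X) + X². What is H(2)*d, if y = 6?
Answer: 2640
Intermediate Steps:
H(X) = 2*X² + 6*X (H(X) = (X² + 6*X) + X² = 2*X² + 6*X)
d = 132 (d = -22*(-6) = 132)
H(2)*d = (2*2*(3 + 2))*132 = (2*2*5)*132 = 20*132 = 2640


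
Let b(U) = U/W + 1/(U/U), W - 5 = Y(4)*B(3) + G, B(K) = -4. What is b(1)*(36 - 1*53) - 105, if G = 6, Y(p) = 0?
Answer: -1359/11 ≈ -123.55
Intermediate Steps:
W = 11 (W = 5 + (0*(-4) + 6) = 5 + (0 + 6) = 5 + 6 = 11)
b(U) = 1 + U/11 (b(U) = U/11 + 1/(U/U) = U*(1/11) + 1/1 = U/11 + 1*1 = U/11 + 1 = 1 + U/11)
b(1)*(36 - 1*53) - 105 = (1 + (1/11)*1)*(36 - 1*53) - 105 = (1 + 1/11)*(36 - 53) - 105 = (12/11)*(-17) - 105 = -204/11 - 105 = -1359/11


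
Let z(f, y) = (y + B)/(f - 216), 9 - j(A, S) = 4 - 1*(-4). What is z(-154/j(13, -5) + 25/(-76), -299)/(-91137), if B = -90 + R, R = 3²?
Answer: -5776/513010173 ≈ -1.1259e-5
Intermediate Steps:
j(A, S) = 1 (j(A, S) = 9 - (4 - 1*(-4)) = 9 - (4 + 4) = 9 - 1*8 = 9 - 8 = 1)
R = 9
B = -81 (B = -90 + 9 = -81)
z(f, y) = (-81 + y)/(-216 + f) (z(f, y) = (y - 81)/(f - 216) = (-81 + y)/(-216 + f))
z(-154/j(13, -5) + 25/(-76), -299)/(-91137) = ((-81 - 299)/(-216 + (-154/1 + 25/(-76))))/(-91137) = (-380/(-216 + (-154*1 + 25*(-1/76))))*(-1/91137) = (-380/(-216 + (-154 - 25/76)))*(-1/91137) = (-380/(-216 - 11729/76))*(-1/91137) = (-380/(-28145/76))*(-1/91137) = -76/28145*(-380)*(-1/91137) = (5776/5629)*(-1/91137) = -5776/513010173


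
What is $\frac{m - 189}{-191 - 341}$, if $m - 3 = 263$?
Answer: $- \frac{11}{76} \approx -0.14474$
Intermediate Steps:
$m = 266$ ($m = 3 + 263 = 266$)
$\frac{m - 189}{-191 - 341} = \frac{266 - 189}{-191 - 341} = \frac{77}{-532} = 77 \left(- \frac{1}{532}\right) = - \frac{11}{76}$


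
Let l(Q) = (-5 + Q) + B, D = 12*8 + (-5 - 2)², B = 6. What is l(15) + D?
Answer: 161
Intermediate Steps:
D = 145 (D = 96 + (-7)² = 96 + 49 = 145)
l(Q) = 1 + Q (l(Q) = (-5 + Q) + 6 = 1 + Q)
l(15) + D = (1 + 15) + 145 = 16 + 145 = 161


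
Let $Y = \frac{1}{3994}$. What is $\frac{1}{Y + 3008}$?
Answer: $\frac{3994}{12013953} \approx 0.00033245$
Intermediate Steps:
$Y = \frac{1}{3994} \approx 0.00025038$
$\frac{1}{Y + 3008} = \frac{1}{\frac{1}{3994} + 3008} = \frac{1}{\frac{12013953}{3994}} = \frac{3994}{12013953}$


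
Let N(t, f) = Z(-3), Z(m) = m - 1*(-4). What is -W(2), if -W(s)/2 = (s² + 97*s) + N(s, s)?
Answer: 398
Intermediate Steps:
Z(m) = 4 + m (Z(m) = m + 4 = 4 + m)
N(t, f) = 1 (N(t, f) = 4 - 3 = 1)
W(s) = -2 - 194*s - 2*s² (W(s) = -2*((s² + 97*s) + 1) = -2*(1 + s² + 97*s) = -2 - 194*s - 2*s²)
-W(2) = -(-2 - 194*2 - 2*2²) = -(-2 - 388 - 2*4) = -(-2 - 388 - 8) = -1*(-398) = 398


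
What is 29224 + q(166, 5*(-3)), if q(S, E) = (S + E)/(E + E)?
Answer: 876569/30 ≈ 29219.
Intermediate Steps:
q(S, E) = (E + S)/(2*E) (q(S, E) = (E + S)/((2*E)) = (E + S)*(1/(2*E)) = (E + S)/(2*E))
29224 + q(166, 5*(-3)) = 29224 + (5*(-3) + 166)/(2*((5*(-3)))) = 29224 + (1/2)*(-15 + 166)/(-15) = 29224 + (1/2)*(-1/15)*151 = 29224 - 151/30 = 876569/30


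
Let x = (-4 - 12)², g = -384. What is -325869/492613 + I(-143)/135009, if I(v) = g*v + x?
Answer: -885198623/3500378343 ≈ -0.25289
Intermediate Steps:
x = 256 (x = (-16)² = 256)
I(v) = 256 - 384*v (I(v) = -384*v + 256 = 256 - 384*v)
-325869/492613 + I(-143)/135009 = -325869/492613 + (256 - 384*(-143))/135009 = -325869*1/492613 + (256 + 54912)*(1/135009) = -17151/25927 + 55168*(1/135009) = -17151/25927 + 55168/135009 = -885198623/3500378343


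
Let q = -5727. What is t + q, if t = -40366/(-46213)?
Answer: -264621485/46213 ≈ -5726.1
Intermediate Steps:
t = 40366/46213 (t = -40366*(-1/46213) = 40366/46213 ≈ 0.87348)
t + q = 40366/46213 - 5727 = -264621485/46213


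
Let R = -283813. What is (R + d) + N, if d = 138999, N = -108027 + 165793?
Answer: -87048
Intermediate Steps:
N = 57766
(R + d) + N = (-283813 + 138999) + 57766 = -144814 + 57766 = -87048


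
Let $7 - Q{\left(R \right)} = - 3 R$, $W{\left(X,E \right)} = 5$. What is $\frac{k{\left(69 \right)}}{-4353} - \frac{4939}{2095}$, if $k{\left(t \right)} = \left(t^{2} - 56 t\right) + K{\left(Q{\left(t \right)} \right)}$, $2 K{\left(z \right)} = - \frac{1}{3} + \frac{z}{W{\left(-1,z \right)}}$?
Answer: $- \frac{28107799}{10943442} \approx -2.5685$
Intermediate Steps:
$Q{\left(R \right)} = 7 + 3 R$ ($Q{\left(R \right)} = 7 - - 3 R = 7 + 3 R$)
$K{\left(z \right)} = - \frac{1}{6} + \frac{z}{10}$ ($K{\left(z \right)} = \frac{- \frac{1}{3} + \frac{z}{5}}{2} = - \frac{1}{6} + \frac{z}{10}$)
$k{\left(t \right)} = \frac{8}{15} + t^{2} - \frac{557 t}{10}$ ($k{\left(t \right)} = \left(t^{2} - 56 t\right) + \left(- \frac{1}{6} + \frac{7 + 3 t}{10}\right) = \left(t^{2} - 56 t\right) + \left(- \frac{1}{6} + \left(\frac{7}{10} + \frac{3 t}{10}\right)\right) = \left(t^{2} - 56 t\right) + \left(\frac{8}{15} + \frac{3 t}{10}\right) = \frac{8}{15} + t^{2} - \frac{557 t}{10}$)
$\frac{k{\left(69 \right)}}{-4353} - \frac{4939}{2095} = \frac{\frac{8}{15} + 69^{2} - \frac{38433}{10}}{-4353} - \frac{4939}{2095} = \left(\frac{8}{15} + 4761 - \frac{38433}{10}\right) \left(- \frac{1}{4353}\right) - \frac{4939}{2095} = \frac{27547}{30} \left(- \frac{1}{4353}\right) - \frac{4939}{2095} = - \frac{27547}{130590} - \frac{4939}{2095} = - \frac{28107799}{10943442}$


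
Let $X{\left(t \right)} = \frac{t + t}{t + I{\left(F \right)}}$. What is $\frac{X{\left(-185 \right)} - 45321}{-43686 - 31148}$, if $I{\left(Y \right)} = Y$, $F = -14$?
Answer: $\frac{9018509}{14891966} \approx 0.6056$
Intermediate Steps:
$X{\left(t \right)} = \frac{2 t}{-14 + t}$ ($X{\left(t \right)} = \frac{t + t}{t - 14} = \frac{2 t}{-14 + t}$)
$\frac{X{\left(-185 \right)} - 45321}{-43686 - 31148} = \frac{2 \left(-185\right) \frac{1}{-14 - 185} - 45321}{-43686 - 31148} = \frac{2 \left(-185\right) \frac{1}{-199} - 45321}{-74834} = \left(2 \left(-185\right) \left(- \frac{1}{199}\right) - 45321\right) \left(- \frac{1}{74834}\right) = \left(\frac{370}{199} - 45321\right) \left(- \frac{1}{74834}\right) = \left(- \frac{9018509}{199}\right) \left(- \frac{1}{74834}\right) = \frac{9018509}{14891966}$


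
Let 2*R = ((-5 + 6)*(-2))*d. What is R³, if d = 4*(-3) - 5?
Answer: 4913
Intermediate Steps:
d = -17 (d = -12 - 5 = -17)
R = 17 (R = (((-5 + 6)*(-2))*(-17))/2 = ((1*(-2))*(-17))/2 = (-2*(-17))/2 = (½)*34 = 17)
R³ = 17³ = 4913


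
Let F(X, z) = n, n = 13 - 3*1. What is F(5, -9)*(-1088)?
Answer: -10880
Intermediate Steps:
n = 10 (n = 13 - 3 = 10)
F(X, z) = 10
F(5, -9)*(-1088) = 10*(-1088) = -10880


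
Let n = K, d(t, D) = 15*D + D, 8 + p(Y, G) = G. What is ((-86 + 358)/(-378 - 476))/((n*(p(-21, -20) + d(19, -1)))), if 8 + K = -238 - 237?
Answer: -34/2268651 ≈ -1.4987e-5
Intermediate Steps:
p(Y, G) = -8 + G
d(t, D) = 16*D
K = -483 (K = -8 + (-238 - 237) = -8 - 475 = -483)
n = -483
((-86 + 358)/(-378 - 476))/((n*(p(-21, -20) + d(19, -1)))) = ((-86 + 358)/(-378 - 476))/((-483*((-8 - 20) + 16*(-1)))) = (272/(-854))/((-483*(-28 - 16))) = (272*(-1/854))/((-483*(-44))) = -136/427/21252 = -136/427*1/21252 = -34/2268651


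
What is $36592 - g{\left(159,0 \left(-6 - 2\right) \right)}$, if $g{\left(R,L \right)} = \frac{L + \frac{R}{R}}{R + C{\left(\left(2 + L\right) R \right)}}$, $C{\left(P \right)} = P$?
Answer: $\frac{17454383}{477} \approx 36592.0$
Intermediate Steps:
$g{\left(R,L \right)} = \frac{1 + L}{R + R \left(2 + L\right)}$ ($g{\left(R,L \right)} = \frac{L + \frac{R}{R}}{R + \left(2 + L\right) R} = \frac{L + 1}{R + R \left(2 + L\right)} = \frac{1 + L}{R + R \left(2 + L\right)}$)
$36592 - g{\left(159,0 \left(-6 - 2\right) \right)} = 36592 - \frac{1 + 0 \left(-6 - 2\right)}{159 \left(3 + 0 \left(-6 - 2\right)\right)} = 36592 - \frac{1 + 0 \left(-8\right)}{159 \left(3 + 0 \left(-8\right)\right)} = 36592 - \frac{1 + 0}{159 \left(3 + 0\right)} = 36592 - \frac{1}{159} \cdot \frac{1}{3} \cdot 1 = 36592 - \frac{1}{477} = \frac{17454383}{477}$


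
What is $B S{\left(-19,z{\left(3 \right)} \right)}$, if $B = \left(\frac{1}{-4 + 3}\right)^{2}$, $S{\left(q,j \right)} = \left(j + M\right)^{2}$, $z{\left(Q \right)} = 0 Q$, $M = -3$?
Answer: $9$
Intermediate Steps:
$z{\left(Q \right)} = 0$
$S{\left(q,j \right)} = \left(-3 + j\right)^{2}$ ($S{\left(q,j \right)} = \left(j - 3\right)^{2} = \left(-3 + j\right)^{2}$)
$B = 1$ ($B = \left(\frac{1}{-1}\right)^{2} = \left(-1\right)^{2} = 1$)
$B S{\left(-19,z{\left(3 \right)} \right)} = 1 \left(-3 + 0\right)^{2} = 1 \left(-3\right)^{2} = 1 \cdot 9 = 9$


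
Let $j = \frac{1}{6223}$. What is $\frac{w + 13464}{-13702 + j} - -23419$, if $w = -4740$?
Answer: $\frac{665608782301}{28422515} \approx 23418.0$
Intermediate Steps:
$j = \frac{1}{6223} \approx 0.00016069$
$\frac{w + 13464}{-13702 + j} - -23419 = \frac{-4740 + 13464}{-13702 + \frac{1}{6223}} - -23419 = \frac{8724}{- \frac{85267545}{6223}} + 23419 = 8724 \left(- \frac{6223}{85267545}\right) + 23419 = - \frac{18096484}{28422515} + 23419 = \frac{665608782301}{28422515}$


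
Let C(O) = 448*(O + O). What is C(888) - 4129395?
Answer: -3333747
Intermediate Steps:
C(O) = 896*O (C(O) = 448*(2*O) = 896*O)
C(888) - 4129395 = 896*888 - 4129395 = 795648 - 4129395 = -3333747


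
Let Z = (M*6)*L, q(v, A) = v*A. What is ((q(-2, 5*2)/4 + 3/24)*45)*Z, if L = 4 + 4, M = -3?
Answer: 31590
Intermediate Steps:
q(v, A) = A*v
L = 8
Z = -144 (Z = -3*6*8 = -18*8 = -144)
((q(-2, 5*2)/4 + 3/24)*45)*Z = ((((5*2)*(-2))/4 + 3/24)*45)*(-144) = (((10*(-2))*(¼) + 3*(1/24))*45)*(-144) = ((-20*¼ + ⅛)*45)*(-144) = ((-5 + ⅛)*45)*(-144) = -39/8*45*(-144) = -1755/8*(-144) = 31590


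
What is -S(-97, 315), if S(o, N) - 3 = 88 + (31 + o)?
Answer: -25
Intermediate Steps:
S(o, N) = 122 + o (S(o, N) = 3 + (88 + (31 + o)) = 3 + (119 + o) = 122 + o)
-S(-97, 315) = -(122 - 97) = -1*25 = -25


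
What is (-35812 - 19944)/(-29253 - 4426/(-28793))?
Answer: 1605382508/842277203 ≈ 1.9060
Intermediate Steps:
(-35812 - 19944)/(-29253 - 4426/(-28793)) = -55756/(-29253 - 4426*(-1/28793)) = -55756/(-29253 + 4426/28793) = -55756/(-842277203/28793) = -55756*(-28793/842277203) = 1605382508/842277203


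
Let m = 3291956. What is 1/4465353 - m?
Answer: -14699745600467/4465353 ≈ -3.2920e+6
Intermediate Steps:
1/4465353 - m = 1/4465353 - 1*3291956 = 1/4465353 - 3291956 = -14699745600467/4465353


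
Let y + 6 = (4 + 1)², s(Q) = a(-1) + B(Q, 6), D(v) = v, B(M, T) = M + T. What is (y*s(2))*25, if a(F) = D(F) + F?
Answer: 2850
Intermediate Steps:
a(F) = 2*F (a(F) = F + F = 2*F)
s(Q) = 4 + Q (s(Q) = 2*(-1) + (Q + 6) = -2 + (6 + Q) = 4 + Q)
y = 19 (y = -6 + (4 + 1)² = -6 + 5² = -6 + 25 = 19)
(y*s(2))*25 = (19*(4 + 2))*25 = (19*6)*25 = 114*25 = 2850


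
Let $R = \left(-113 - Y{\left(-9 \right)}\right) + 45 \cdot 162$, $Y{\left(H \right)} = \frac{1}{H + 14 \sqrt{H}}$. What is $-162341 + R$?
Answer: $- \frac{31808619}{205} + \frac{14 i}{615} \approx -1.5516 \cdot 10^{5} + 0.022764 i$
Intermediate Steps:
$R = 7177 - \frac{-9 - 42 i}{1845}$ ($R = \left(-113 - \frac{1}{-9 + 14 \sqrt{-9}}\right) + 45 \cdot 162 = \left(-113 - \frac{1}{-9 + 14 \cdot 3 i}\right) + 7290 = \left(-113 - \frac{1}{-9 + 42 i}\right) + 7290 = \left(-113 - \frac{-9 - 42 i}{1845}\right) + 7290 = 7177 - \frac{-9 - 42 i}{1845} \approx 7177.0 + 0.022764 i$)
$-162341 + R = -162341 + \left(\frac{1471286}{205} + \frac{14 i}{615}\right) = - \frac{31808619}{205} + \frac{14 i}{615}$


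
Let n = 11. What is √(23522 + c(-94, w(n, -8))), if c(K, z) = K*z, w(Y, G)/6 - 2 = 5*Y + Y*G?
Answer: √41006 ≈ 202.50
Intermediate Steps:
w(Y, G) = 12 + 30*Y + 6*G*Y (w(Y, G) = 12 + 6*(5*Y + Y*G) = 12 + 6*(5*Y + G*Y) = 12 + (30*Y + 6*G*Y) = 12 + 30*Y + 6*G*Y)
√(23522 + c(-94, w(n, -8))) = √(23522 - 94*(12 + 30*11 + 6*(-8)*11)) = √(23522 - 94*(12 + 330 - 528)) = √(23522 - 94*(-186)) = √(23522 + 17484) = √41006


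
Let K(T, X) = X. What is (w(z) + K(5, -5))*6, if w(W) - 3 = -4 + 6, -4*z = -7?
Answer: 0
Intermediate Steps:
z = 7/4 (z = -1/4*(-7) = 7/4 ≈ 1.7500)
w(W) = 5 (w(W) = 3 + (-4 + 6) = 3 + 2 = 5)
(w(z) + K(5, -5))*6 = (5 - 5)*6 = 0*6 = 0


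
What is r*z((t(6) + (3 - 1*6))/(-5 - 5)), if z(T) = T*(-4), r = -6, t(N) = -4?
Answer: 84/5 ≈ 16.800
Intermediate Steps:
z(T) = -4*T
r*z((t(6) + (3 - 1*6))/(-5 - 5)) = -(-24)*(-4 + (3 - 1*6))/(-5 - 5) = -(-24)*(-4 + (3 - 6))/(-10) = -(-24)*(-4 - 3)*(-1/10) = -(-24)*(-7*(-1/10)) = -(-24)*7/10 = -6*(-14/5) = 84/5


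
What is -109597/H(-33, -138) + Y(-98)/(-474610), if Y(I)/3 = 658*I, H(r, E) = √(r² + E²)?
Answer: 96726/237305 - 109597*√2237/6711 ≈ -772.00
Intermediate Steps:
H(r, E) = √(E² + r²)
Y(I) = 1974*I (Y(I) = 3*(658*I) = 1974*I)
-109597/H(-33, -138) + Y(-98)/(-474610) = -109597/√((-138)² + (-33)²) + (1974*(-98))/(-474610) = -109597/√(19044 + 1089) - 193452*(-1/474610) = -109597*√2237/6711 + 96726/237305 = 96726/237305 - 109597*√2237/6711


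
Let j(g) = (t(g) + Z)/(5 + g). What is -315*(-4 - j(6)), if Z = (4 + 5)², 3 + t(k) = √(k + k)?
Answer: 38430/11 + 630*√3/11 ≈ 3592.8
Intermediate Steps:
t(k) = -3 + √2*√k (t(k) = -3 + √(k + k) = -3 + √(2*k) = -3 + √2*√k)
Z = 81 (Z = 9² = 81)
j(g) = (78 + √2*√g)/(5 + g) (j(g) = ((-3 + √2*√g) + 81)/(5 + g) = (78 + √2*√g)/(5 + g))
-315*(-4 - j(6)) = -315*(-4 - (78 + √2*√6)/(5 + 6)) = -315*(-4 - (78 + 2*√3)/11) = -315*(-4 - (78/11 + 2*√3/11)) = -315*(-4 + (-78/11 - 2*√3/11)) = -315*(-122/11 - 2*√3/11) = 38430/11 + 630*√3/11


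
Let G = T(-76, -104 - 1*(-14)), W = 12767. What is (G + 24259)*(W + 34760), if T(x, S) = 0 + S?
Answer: 1148680063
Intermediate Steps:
T(x, S) = S
G = -90 (G = -104 - 1*(-14) = -104 + 14 = -90)
(G + 24259)*(W + 34760) = (-90 + 24259)*(12767 + 34760) = 24169*47527 = 1148680063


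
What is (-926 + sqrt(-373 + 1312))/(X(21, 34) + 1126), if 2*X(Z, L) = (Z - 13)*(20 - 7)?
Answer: -463/589 + sqrt(939)/1178 ≈ -0.76007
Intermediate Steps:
X(Z, L) = -169/2 + 13*Z/2 (X(Z, L) = ((Z - 13)*(20 - 7))/2 = ((-13 + Z)*13)/2 = (-169 + 13*Z)/2 = -169/2 + 13*Z/2)
(-926 + sqrt(-373 + 1312))/(X(21, 34) + 1126) = (-926 + sqrt(-373 + 1312))/((-169/2 + (13/2)*21) + 1126) = (-926 + sqrt(939))/((-169/2 + 273/2) + 1126) = (-926 + sqrt(939))/(52 + 1126) = (-926 + sqrt(939))/1178 = (-926 + sqrt(939))*(1/1178) = -463/589 + sqrt(939)/1178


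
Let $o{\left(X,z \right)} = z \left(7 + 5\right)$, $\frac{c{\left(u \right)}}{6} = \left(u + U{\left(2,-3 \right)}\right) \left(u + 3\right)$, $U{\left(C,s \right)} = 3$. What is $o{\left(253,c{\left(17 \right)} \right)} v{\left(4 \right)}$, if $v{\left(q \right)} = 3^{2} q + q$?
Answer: $1152000$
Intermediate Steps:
$v{\left(q \right)} = 10 q$ ($v{\left(q \right)} = 9 q + q = 10 q$)
$c{\left(u \right)} = 6 \left(3 + u\right)^{2}$ ($c{\left(u \right)} = 6 \left(u + 3\right) \left(u + 3\right) = 6 \left(3 + u\right) \left(3 + u\right) = 6 \left(3 + u\right)^{2}$)
$o{\left(X,z \right)} = 12 z$ ($o{\left(X,z \right)} = z 12 = 12 z$)
$o{\left(253,c{\left(17 \right)} \right)} v{\left(4 \right)} = 12 \left(54 + 6 \cdot 17^{2} + 36 \cdot 17\right) 10 \cdot 4 = 12 \left(54 + 6 \cdot 289 + 612\right) 40 = 12 \left(54 + 1734 + 612\right) 40 = 12 \cdot 2400 \cdot 40 = 28800 \cdot 40 = 1152000$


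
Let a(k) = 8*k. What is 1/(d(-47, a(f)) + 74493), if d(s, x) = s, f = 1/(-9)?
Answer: 1/74446 ≈ 1.3433e-5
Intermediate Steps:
f = -⅑ ≈ -0.11111
1/(d(-47, a(f)) + 74493) = 1/(-47 + 74493) = 1/74446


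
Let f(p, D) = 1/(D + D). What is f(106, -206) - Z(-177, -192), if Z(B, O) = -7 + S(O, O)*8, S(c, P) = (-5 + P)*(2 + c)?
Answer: -123366397/412 ≈ -2.9943e+5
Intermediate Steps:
Z(B, O) = -87 - 24*O + 8*O² (Z(B, O) = -7 + (-10 - 5*O + 2*O + O*O)*8 = -7 + (-10 - 5*O + 2*O + O²)*8 = -7 + (-10 + O² - 3*O)*8 = -7 + (-80 - 24*O + 8*O²) = -87 - 24*O + 8*O²)
f(p, D) = 1/(2*D)
f(106, -206) - Z(-177, -192) = (½)/(-206) - (-87 - 24*(-192) + 8*(-192)²) = (½)*(-1/206) - (-87 + 4608 + 8*36864) = -1/412 - (-87 + 4608 + 294912) = -1/412 - 1*299433 = -1/412 - 299433 = -123366397/412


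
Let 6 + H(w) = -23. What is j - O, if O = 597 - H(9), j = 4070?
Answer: 3444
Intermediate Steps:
H(w) = -29 (H(w) = -6 - 23 = -29)
O = 626 (O = 597 - 1*(-29) = 597 + 29 = 626)
j - O = 4070 - 1*626 = 4070 - 626 = 3444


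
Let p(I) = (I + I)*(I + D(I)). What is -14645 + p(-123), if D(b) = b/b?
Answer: 15367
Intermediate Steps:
D(b) = 1
p(I) = 2*I*(1 + I) (p(I) = (I + I)*(I + 1) = (2*I)*(1 + I) = 2*I*(1 + I))
-14645 + p(-123) = -14645 + 2*(-123)*(1 - 123) = -14645 + 2*(-123)*(-122) = -14645 + 30012 = 15367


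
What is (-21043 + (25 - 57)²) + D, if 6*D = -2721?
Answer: -40945/2 ≈ -20473.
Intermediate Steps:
D = -907/2 (D = (⅙)*(-2721) = -907/2 ≈ -453.50)
(-21043 + (25 - 57)²) + D = (-21043 + (25 - 57)²) - 907/2 = (-21043 + (-32)²) - 907/2 = (-21043 + 1024) - 907/2 = -20019 - 907/2 = -40945/2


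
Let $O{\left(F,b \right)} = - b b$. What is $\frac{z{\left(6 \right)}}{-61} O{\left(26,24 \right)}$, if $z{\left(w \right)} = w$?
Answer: $\frac{3456}{61} \approx 56.656$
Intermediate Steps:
$O{\left(F,b \right)} = - b^{2}$
$\frac{z{\left(6 \right)}}{-61} O{\left(26,24 \right)} = \frac{6}{-61} \left(- 24^{2}\right) = 6 \left(- \frac{1}{61}\right) \left(\left(-1\right) 576\right) = \left(- \frac{6}{61}\right) \left(-576\right) = \frac{3456}{61}$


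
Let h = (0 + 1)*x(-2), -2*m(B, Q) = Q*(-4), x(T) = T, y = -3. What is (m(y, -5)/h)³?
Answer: 125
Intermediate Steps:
m(B, Q) = 2*Q (m(B, Q) = -Q*(-4)/2 = -(-2)*Q = 2*Q)
h = -2 (h = (0 + 1)*(-2) = 1*(-2) = -2)
(m(y, -5)/h)³ = ((2*(-5))/(-2))³ = (-10*(-½))³ = 5³ = 125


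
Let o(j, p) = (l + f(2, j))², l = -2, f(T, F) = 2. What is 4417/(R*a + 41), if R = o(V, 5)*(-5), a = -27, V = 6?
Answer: 4417/41 ≈ 107.73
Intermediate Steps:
o(j, p) = 0 (o(j, p) = (-2 + 2)² = 0² = 0)
R = 0 (R = 0*(-5) = 0)
4417/(R*a + 41) = 4417/(0*(-27) + 41) = 4417/(0 + 41) = 4417/41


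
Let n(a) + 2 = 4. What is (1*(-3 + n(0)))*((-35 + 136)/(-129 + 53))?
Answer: 101/76 ≈ 1.3289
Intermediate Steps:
n(a) = 2 (n(a) = -2 + 4 = 2)
(1*(-3 + n(0)))*((-35 + 136)/(-129 + 53)) = (1*(-3 + 2))*((-35 + 136)/(-129 + 53)) = (1*(-1))*(101/(-76)) = -101*(-1)/76 = -1*(-101/76) = 101/76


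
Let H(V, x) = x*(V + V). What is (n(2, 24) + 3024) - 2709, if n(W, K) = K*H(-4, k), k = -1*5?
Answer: 1275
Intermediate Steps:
k = -5
H(V, x) = 2*V*x (H(V, x) = x*(2*V) = 2*V*x)
n(W, K) = 40*K (n(W, K) = K*(2*(-4)*(-5)) = K*40 = 40*K)
(n(2, 24) + 3024) - 2709 = (40*24 + 3024) - 2709 = (960 + 3024) - 2709 = 3984 - 2709 = 1275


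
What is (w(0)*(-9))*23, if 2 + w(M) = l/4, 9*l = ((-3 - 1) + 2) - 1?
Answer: 1725/4 ≈ 431.25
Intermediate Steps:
l = -⅓ (l = (((-3 - 1) + 2) - 1)/9 = ((-4 + 2) - 1)/9 = (-2 - 1)/9 = (⅑)*(-3) = -⅓ ≈ -0.33333)
w(M) = -25/12 (w(M) = -2 - ⅓/4 = -2 - ⅓*¼ = -2 - 1/12 = -25/12)
(w(0)*(-9))*23 = -25/12*(-9)*23 = (75/4)*23 = 1725/4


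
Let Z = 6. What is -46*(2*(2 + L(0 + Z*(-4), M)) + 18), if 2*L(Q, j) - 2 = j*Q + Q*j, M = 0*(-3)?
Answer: -1104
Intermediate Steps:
M = 0
L(Q, j) = 1 + Q*j (L(Q, j) = 1 + (j*Q + Q*j)/2 = 1 + (Q*j + Q*j)/2 = 1 + (2*Q*j)/2 = 1 + Q*j)
-46*(2*(2 + L(0 + Z*(-4), M)) + 18) = -46*(2*(2 + (1 + (0 + 6*(-4))*0)) + 18) = -46*(2*(2 + (1 + (0 - 24)*0)) + 18) = -46*(2*(2 + (1 - 24*0)) + 18) = -46*(2*(2 + (1 + 0)) + 18) = -46*(2*(2 + 1) + 18) = -46*(2*3 + 18) = -46*(6 + 18) = -46*24 = -1104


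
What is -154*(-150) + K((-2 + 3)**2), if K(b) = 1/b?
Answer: 23101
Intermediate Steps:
-154*(-150) + K((-2 + 3)**2) = -154*(-150) + 1/((-2 + 3)**2) = 23100 + 1/(1**2) = 23100 + 1/1 = 23100 + 1 = 23101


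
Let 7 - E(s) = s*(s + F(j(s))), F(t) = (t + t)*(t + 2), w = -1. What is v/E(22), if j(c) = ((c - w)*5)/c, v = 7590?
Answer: -13915/3922 ≈ -3.5479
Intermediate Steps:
j(c) = (5 + 5*c)/c (j(c) = ((c - 1*(-1))*5)/c = ((c + 1)*5)/c = ((1 + c)*5)/c = (5 + 5*c)/c)
F(t) = 2*t*(2 + t) (F(t) = (2*t)*(2 + t) = 2*t*(2 + t))
E(s) = 7 - s*(s + 2*(5 + 5/s)*(7 + 5/s)) (E(s) = 7 - s*(s + 2*(5 + 5/s)*(2 + (5 + 5/s))) = 7 - s*(s + 2*(5 + 5/s)*(7 + 5/s)))
v/E(22) = 7590/(-113 - 1*22**2 - 70*22 - 50/22) = 7590/(-113 - 1*484 - 1540 - 50*1/22) = 7590/(-113 - 484 - 1540 - 25/11) = 7590/(-23532/11) = 7590*(-11/23532) = -13915/3922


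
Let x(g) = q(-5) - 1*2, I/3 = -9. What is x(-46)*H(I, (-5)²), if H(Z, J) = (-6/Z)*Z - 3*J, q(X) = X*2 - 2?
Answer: 1134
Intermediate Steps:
q(X) = -2 + 2*X (q(X) = 2*X - 2 = -2 + 2*X)
I = -27 (I = 3*(-9) = -27)
x(g) = -14 (x(g) = (-2 + 2*(-5)) - 1*2 = (-2 - 10) - 2 = -12 - 2 = -14)
H(Z, J) = -6 - 3*J
x(-46)*H(I, (-5)²) = -14*(-6 - 3*(-5)²) = -14*(-6 - 3*25) = -14*(-6 - 75) = -14*(-81) = 1134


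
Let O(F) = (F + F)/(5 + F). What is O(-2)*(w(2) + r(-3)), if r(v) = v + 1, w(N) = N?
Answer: 0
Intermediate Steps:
r(v) = 1 + v
O(F) = 2*F/(5 + F) (O(F) = (2*F)/(5 + F) = 2*F/(5 + F))
O(-2)*(w(2) + r(-3)) = (2*(-2)/(5 - 2))*(2 + (1 - 3)) = (2*(-2)/3)*(2 - 2) = (2*(-2)*(⅓))*0 = -4/3*0 = 0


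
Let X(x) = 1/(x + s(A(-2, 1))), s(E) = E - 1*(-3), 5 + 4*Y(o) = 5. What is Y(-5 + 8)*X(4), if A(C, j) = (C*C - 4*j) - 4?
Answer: 0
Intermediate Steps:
Y(o) = 0 (Y(o) = -5/4 + (1/4)*5 = -5/4 + 5/4 = 0)
A(C, j) = -4 + C**2 - 4*j (A(C, j) = (C**2 - 4*j) - 4 = -4 + C**2 - 4*j)
s(E) = 3 + E (s(E) = E + 3 = 3 + E)
X(x) = 1/(-1 + x) (X(x) = 1/(x + (3 + (-4 + (-2)**2 - 4*1))) = 1/(x + (3 + (-4 + 4 - 4))) = 1/(x + (3 - 4)) = 1/(x - 1) = 1/(-1 + x))
Y(-5 + 8)*X(4) = 0/(-1 + 4) = 0/3 = 0*(1/3) = 0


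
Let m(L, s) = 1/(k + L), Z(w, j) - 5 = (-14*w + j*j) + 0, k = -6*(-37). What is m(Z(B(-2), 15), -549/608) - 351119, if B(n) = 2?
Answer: -148874455/424 ≈ -3.5112e+5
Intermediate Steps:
k = 222
Z(w, j) = 5 + j² - 14*w (Z(w, j) = 5 + ((-14*w + j*j) + 0) = 5 + ((-14*w + j²) + 0) = 5 + ((j² - 14*w) + 0) = 5 + (j² - 14*w) = 5 + j² - 14*w)
m(L, s) = 1/(222 + L)
m(Z(B(-2), 15), -549/608) - 351119 = 1/(222 + (5 + 15² - 14*2)) - 351119 = 1/(222 + (5 + 225 - 28)) - 351119 = 1/(222 + 202) - 351119 = 1/424 - 351119 = -148874455/424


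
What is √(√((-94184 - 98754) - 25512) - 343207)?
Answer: √(-343207 + 5*I*√8738) ≈ 0.399 + 585.84*I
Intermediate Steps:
√(√((-94184 - 98754) - 25512) - 343207) = √(√(-192938 - 25512) - 343207) = √(√(-218450) - 343207) = √(5*I*√8738 - 343207) = √(-343207 + 5*I*√8738)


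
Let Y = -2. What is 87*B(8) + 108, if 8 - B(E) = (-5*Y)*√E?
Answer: 804 - 1740*√2 ≈ -1656.7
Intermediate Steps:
B(E) = 8 - 10*√E (B(E) = 8 - (-5*(-2))*√E = 8 - 10*√E)
87*B(8) + 108 = 87*(8 - 20*√2) + 108 = (696 - 1740*√2) + 108 = 804 - 1740*√2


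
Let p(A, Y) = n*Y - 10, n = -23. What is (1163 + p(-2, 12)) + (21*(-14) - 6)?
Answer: 577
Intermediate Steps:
p(A, Y) = -10 - 23*Y (p(A, Y) = -23*Y - 10 = -10 - 23*Y)
(1163 + p(-2, 12)) + (21*(-14) - 6) = (1163 + (-10 - 23*12)) + (21*(-14) - 6) = (1163 + (-10 - 276)) + (-294 - 6) = (1163 - 286) - 300 = 877 - 300 = 577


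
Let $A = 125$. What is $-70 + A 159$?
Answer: $19805$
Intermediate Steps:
$-70 + A 159 = -70 + 125 \cdot 159 = -70 + 19875 = 19805$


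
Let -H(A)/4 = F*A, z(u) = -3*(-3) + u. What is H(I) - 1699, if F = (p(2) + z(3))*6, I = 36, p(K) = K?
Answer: -13795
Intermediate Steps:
z(u) = 9 + u
F = 84 (F = (2 + (9 + 3))*6 = (2 + 12)*6 = 14*6 = 84)
H(A) = -336*A
H(I) - 1699 = -336*36 - 1699 = -12096 - 1699 = -13795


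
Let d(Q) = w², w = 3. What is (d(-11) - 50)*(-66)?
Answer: 2706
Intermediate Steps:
d(Q) = 9 (d(Q) = 3² = 9)
(d(-11) - 50)*(-66) = (9 - 50)*(-66) = -41*(-66) = 2706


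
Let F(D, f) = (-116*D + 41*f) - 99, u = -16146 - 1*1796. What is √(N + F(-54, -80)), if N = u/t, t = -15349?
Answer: √679957737643/15349 ≈ 53.723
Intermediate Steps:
u = -17942 (u = -16146 - 1796 = -17942)
N = 17942/15349 (N = -17942/(-15349) = -17942*(-1/15349) = 17942/15349 ≈ 1.1689)
F(D, f) = -99 - 116*D + 41*f
√(N + F(-54, -80)) = √(17942/15349 + (-99 - 116*(-54) + 41*(-80))) = √(17942/15349 + (-99 + 6264 - 3280)) = √(17942/15349 + 2885) = √(44299807/15349) = √679957737643/15349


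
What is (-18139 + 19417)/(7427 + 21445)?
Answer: 71/1604 ≈ 0.044264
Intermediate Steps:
(-18139 + 19417)/(7427 + 21445) = 1278/28872 = 1278*(1/28872) = 71/1604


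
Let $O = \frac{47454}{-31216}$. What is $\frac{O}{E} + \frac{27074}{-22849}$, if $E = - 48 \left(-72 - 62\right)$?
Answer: $- \frac{906172919589}{764608699648} \approx -1.1851$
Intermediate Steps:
$O = - \frac{23727}{15608}$ ($O = 47454 \left(- \frac{1}{31216}\right) = - \frac{23727}{15608} \approx -1.5202$)
$E = 6432$ ($E = \left(-48\right) \left(-134\right) = 6432$)
$\frac{O}{E} + \frac{27074}{-22849} = - \frac{23727}{15608 \cdot 6432} + \frac{27074}{-22849} = \left(- \frac{23727}{15608}\right) \frac{1}{6432} + 27074 \left(- \frac{1}{22849}\right) = - \frac{7909}{33463552} - \frac{27074}{22849} = - \frac{906172919589}{764608699648}$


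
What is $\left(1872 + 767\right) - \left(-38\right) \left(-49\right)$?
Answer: $777$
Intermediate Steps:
$\left(1872 + 767\right) - \left(-38\right) \left(-49\right) = 2639 - 1862 = 777$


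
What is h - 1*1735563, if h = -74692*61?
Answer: -6291775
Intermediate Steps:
h = -4556212
h - 1*1735563 = -4556212 - 1*1735563 = -4556212 - 1735563 = -6291775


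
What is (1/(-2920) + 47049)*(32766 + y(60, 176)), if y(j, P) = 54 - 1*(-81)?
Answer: 4520040682179/2920 ≈ 1.5480e+9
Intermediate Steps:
y(j, P) = 135 (y(j, P) = 54 + 81 = 135)
(1/(-2920) + 47049)*(32766 + y(60, 176)) = (1/(-2920) + 47049)*(32766 + 135) = (-1/2920 + 47049)*32901 = (137383079/2920)*32901 = 4520040682179/2920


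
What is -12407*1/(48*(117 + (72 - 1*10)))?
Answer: -12407/8592 ≈ -1.4440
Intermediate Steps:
-12407*1/(48*(117 + (72 - 1*10))) = -12407*1/(48*(117 + (72 - 10))) = -12407*1/(48*(117 + 62)) = -12407/(179*48) = -12407/8592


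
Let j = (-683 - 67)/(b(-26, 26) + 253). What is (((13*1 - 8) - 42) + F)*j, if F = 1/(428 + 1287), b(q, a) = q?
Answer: 9518100/77861 ≈ 122.24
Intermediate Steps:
j = -750/227 (j = (-683 - 67)/(-26 + 253) = -750/227 ≈ -3.3040)
F = 1/1715 ≈ 0.00058309
(((13*1 - 8) - 42) + F)*j = (((13*1 - 8) - 42) + 1/1715)*(-750/227) = (((13 - 8) - 42) + 1/1715)*(-750/227) = ((5 - 42) + 1/1715)*(-750/227) = (-37 + 1/1715)*(-750/227) = -63454/1715*(-750/227) = 9518100/77861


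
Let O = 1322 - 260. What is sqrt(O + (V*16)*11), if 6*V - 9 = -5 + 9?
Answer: sqrt(12990)/3 ≈ 37.991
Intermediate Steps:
O = 1062
V = 13/6 (V = 3/2 + (-5 + 9)/6 = 3/2 + (1/6)*4 = 3/2 + 2/3 = 13/6 ≈ 2.1667)
sqrt(O + (V*16)*11) = sqrt(1062 + ((13/6)*16)*11) = sqrt(1062 + (104/3)*11) = sqrt(1062 + 1144/3) = sqrt(4330/3) = sqrt(12990)/3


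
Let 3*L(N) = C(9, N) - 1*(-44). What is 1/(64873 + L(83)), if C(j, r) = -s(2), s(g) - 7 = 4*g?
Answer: 3/194648 ≈ 1.5412e-5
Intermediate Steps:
s(g) = 7 + 4*g
C(j, r) = -15 (C(j, r) = -(7 + 4*2) = -(7 + 8) = -1*15 = -15)
L(N) = 29/3 (L(N) = (-15 - 1*(-44))/3 = (-15 + 44)/3 = (1/3)*29 = 29/3)
1/(64873 + L(83)) = 1/(64873 + 29/3) = 1/(194648/3) = 3/194648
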